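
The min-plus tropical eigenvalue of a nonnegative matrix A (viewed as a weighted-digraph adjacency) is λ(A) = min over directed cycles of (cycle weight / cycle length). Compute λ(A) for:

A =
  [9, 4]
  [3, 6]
λ(A) = 7/2

Enumerate directed cycles and compute their means (weight / length). Sample:
  cycle 0 → 0: weight = 9, length = 1, mean = 9/1 ≈ 9.000
  cycle 1 → 1: weight = 6, length = 1, mean = 6/1 ≈ 6.000
  cycle 0 → 1 → 0: weight = 7, length = 2, mean = 7/2 ≈ 3.500
  cycle 1 → 0 → 1: weight = 7, length = 2, mean = 7/2 ≈ 3.500
Minimum mean = 3.500, attained e.g. along the cycle 0 → 1 → 0 with weight 7 and length 2. So λ(A) = 7/2 = 7/2.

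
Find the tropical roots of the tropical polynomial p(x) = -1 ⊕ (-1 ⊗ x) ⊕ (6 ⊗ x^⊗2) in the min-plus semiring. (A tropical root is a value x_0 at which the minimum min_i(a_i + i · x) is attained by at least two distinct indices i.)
Roots: {-7, 0}

Each tropical root is a break point of the lower envelope of the lines y = a_i + i · x (there are 3 lines, with slopes 0, 1, ..., 2). Only the lines that attain the minimum somewhere contribute to roots; other lines are dominated. Here the surviving (envelope) indices are i = 2, i = 1, i = 0.
Intersections between consecutive envelope lines give the roots: for adjacent envelope indices i < j the intersection is x = (a_i − a_j) / (j − i). Reading off the sorted break points: {-7, 0}.
Verification: at each break x_0, at least two indices attain the minimum of min_i(a_i + i · x_0).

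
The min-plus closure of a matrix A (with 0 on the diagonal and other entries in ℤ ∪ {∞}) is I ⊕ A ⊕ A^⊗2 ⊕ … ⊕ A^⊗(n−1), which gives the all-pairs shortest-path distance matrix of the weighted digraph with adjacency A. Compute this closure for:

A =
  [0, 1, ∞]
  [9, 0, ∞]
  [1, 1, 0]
Closure =
  [0, 1, ∞]
  [9, 0, ∞]
  [1, 1, 0]

This is the Floyd-Warshall all-pairs shortest-path computation. For each intermediate vertex k = 0, 1, …, 2, update dist[i][j] ← min(dist[i][j], dist[i][k] + dist[k][j]). The final matrix gives, for each (i, j), the minimum total weight of any directed path from i to j (possibly empty when i = j).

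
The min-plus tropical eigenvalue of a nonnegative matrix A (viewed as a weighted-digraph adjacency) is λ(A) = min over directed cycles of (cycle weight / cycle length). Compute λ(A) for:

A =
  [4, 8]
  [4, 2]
λ(A) = 2

Enumerate directed cycles and compute their means (weight / length). Sample:
  cycle 0 → 0: weight = 4, length = 1, mean = 4/1 ≈ 4.000
  cycle 1 → 1: weight = 2, length = 1, mean = 2/1 ≈ 2.000
  cycle 0 → 1 → 0: weight = 12, length = 2, mean = 12/2 ≈ 6.000
  cycle 1 → 0 → 1: weight = 12, length = 2, mean = 12/2 ≈ 6.000
Minimum mean = 2.000, attained e.g. along the cycle 1 → 1 with weight 2 and length 1. So λ(A) = 2/1 = 2.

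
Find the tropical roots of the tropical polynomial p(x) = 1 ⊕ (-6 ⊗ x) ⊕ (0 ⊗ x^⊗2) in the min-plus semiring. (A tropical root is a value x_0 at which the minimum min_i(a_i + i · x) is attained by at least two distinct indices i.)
Roots: {-6, 7}

Each tropical root is a break point of the lower envelope of the lines y = a_i + i · x (there are 3 lines, with slopes 0, 1, ..., 2). Only the lines that attain the minimum somewhere contribute to roots; other lines are dominated. Here the surviving (envelope) indices are i = 2, i = 1, i = 0.
Intersections between consecutive envelope lines give the roots: for adjacent envelope indices i < j the intersection is x = (a_i − a_j) / (j − i). Reading off the sorted break points: {-6, 7}.
Verification: at each break x_0, at least two indices attain the minimum of min_i(a_i + i · x_0).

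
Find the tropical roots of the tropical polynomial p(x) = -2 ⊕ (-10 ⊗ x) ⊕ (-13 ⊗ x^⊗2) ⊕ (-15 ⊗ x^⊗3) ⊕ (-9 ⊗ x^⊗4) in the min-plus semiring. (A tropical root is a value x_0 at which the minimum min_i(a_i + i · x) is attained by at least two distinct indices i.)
Roots: {-6, 2, 3, 8}

Each tropical root is a break point of the lower envelope of the lines y = a_i + i · x (there are 5 lines, with slopes 0, 1, ..., 4). Only the lines that attain the minimum somewhere contribute to roots; other lines are dominated. Here the surviving (envelope) indices are i = 4, i = 3, i = 2, i = 1, i = 0.
Intersections between consecutive envelope lines give the roots: for adjacent envelope indices i < j the intersection is x = (a_i − a_j) / (j − i). Reading off the sorted break points: {-6, 2, 3, 8}.
Verification: at each break x_0, at least two indices attain the minimum of min_i(a_i + i · x_0).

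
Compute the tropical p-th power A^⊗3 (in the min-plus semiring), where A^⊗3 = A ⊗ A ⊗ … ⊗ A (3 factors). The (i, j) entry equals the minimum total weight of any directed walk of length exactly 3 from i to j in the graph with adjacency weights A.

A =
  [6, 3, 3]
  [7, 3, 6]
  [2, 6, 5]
A^⊗3 =
  [10, 8, 8]
  [11, 9, 11]
  [7, 8, 10]

Each entry (A^⊗3)_ij equals the minimum over all length-3 walks i = v_0 → v_1 → … → v_3 = j of Σ_t A[v_t][v_{t+1}]. For example, for (i, j) = (0, 2) we minimise over 9 possible intermediate vertex sequences; the minimum is 8, attained along the walk 0 → 2 → 0 → 2.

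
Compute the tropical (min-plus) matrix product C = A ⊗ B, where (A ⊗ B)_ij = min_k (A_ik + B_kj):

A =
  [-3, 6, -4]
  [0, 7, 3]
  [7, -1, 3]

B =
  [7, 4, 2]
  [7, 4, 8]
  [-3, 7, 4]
A ⊗ B =
  [-7, 1, -1]
  [0, 4, 2]
  [0, 3, 7]

Apply the min-plus product entry-by-entry:
  C[0][0] = min over k of (A[0][0] + B[0][0] = -3 + 7 = 4, A[0][1] + B[1][0] = 6 + 7 = 13, A[0][2] + B[2][0] = -4 + -3 = -7) = -7 (attained at k = 2)
  C[0][1] = min over k of (A[0][0] + B[0][1] = -3 + 4 = 1, A[0][1] + B[1][1] = 6 + 4 = 10, A[0][2] + B[2][1] = -4 + 7 = 3) = 1 (attained at k = 0)
  C[0][2] = min over k of (A[0][0] + B[0][2] = -3 + 2 = -1, A[0][1] + B[1][2] = 6 + 8 = 14, A[0][2] + B[2][2] = -4 + 4 = 0) = -1 (attained at k = 0)
  C[1][0] = min over k of (A[1][0] + B[0][0] = 0 + 7 = 7, A[1][1] + B[1][0] = 7 + 7 = 14, A[1][2] + B[2][0] = 3 + -3 = 0) = 0 (attained at k = 2)
  C[1][1] = min over k of (A[1][0] + B[0][1] = 0 + 4 = 4, A[1][1] + B[1][1] = 7 + 4 = 11, A[1][2] + B[2][1] = 3 + 7 = 10) = 4 (attained at k = 0)
  C[1][2] = min over k of (A[1][0] + B[0][2] = 0 + 2 = 2, A[1][1] + B[1][2] = 7 + 8 = 15, A[1][2] + B[2][2] = 3 + 4 = 7) = 2 (attained at k = 0)
  C[2][0] = min over k of (A[2][0] + B[0][0] = 7 + 7 = 14, A[2][1] + B[1][0] = -1 + 7 = 6, A[2][2] + B[2][0] = 3 + -3 = 0) = 0 (attained at k = 2)
  C[2][1] = min over k of (A[2][0] + B[0][1] = 7 + 4 = 11, A[2][1] + B[1][1] = -1 + 4 = 3, A[2][2] + B[2][1] = 3 + 7 = 10) = 3 (attained at k = 1)
  C[2][2] = min over k of (A[2][0] + B[0][2] = 7 + 2 = 9, A[2][1] + B[1][2] = -1 + 8 = 7, A[2][2] + B[2][2] = 3 + 4 = 7) = 7 (attained at k = 1)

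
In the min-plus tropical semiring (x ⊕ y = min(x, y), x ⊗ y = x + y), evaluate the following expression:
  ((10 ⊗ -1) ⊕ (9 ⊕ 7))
((10 ⊗ -1) ⊕ (9 ⊕ 7)) = 7

Expand innermost to outermost. Recall ⊕ takes the minimum of its arguments and ⊗ takes their sum. Working out the expression ((10 ⊗ -1) ⊕ (9 ⊕ 7)) gives 7.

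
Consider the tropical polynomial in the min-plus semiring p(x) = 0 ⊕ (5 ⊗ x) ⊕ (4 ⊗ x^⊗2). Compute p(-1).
p(-1) = 0

A tropical monomial a ⊗ x^⊗i evaluates to a + i · x. Evaluating each term at x = -1:
  Term 0 contributes 0 + 0 · -1 = 0
  Term 1 contributes 5 + 1 · -1 = 4
  Term 2 contributes 4 + 2 · -1 = 2
p(-1) = ⊕ of these = min[0, 4, 2] = 0.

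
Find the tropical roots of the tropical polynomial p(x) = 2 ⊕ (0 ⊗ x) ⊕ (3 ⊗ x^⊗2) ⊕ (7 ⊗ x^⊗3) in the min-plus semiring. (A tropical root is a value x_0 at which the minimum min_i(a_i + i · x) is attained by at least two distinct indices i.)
Roots: {-4, -3, 2}

Each tropical root is a break point of the lower envelope of the lines y = a_i + i · x (there are 4 lines, with slopes 0, 1, ..., 3). Only the lines that attain the minimum somewhere contribute to roots; other lines are dominated. Here the surviving (envelope) indices are i = 3, i = 2, i = 1, i = 0.
Intersections between consecutive envelope lines give the roots: for adjacent envelope indices i < j the intersection is x = (a_i − a_j) / (j − i). Reading off the sorted break points: {-4, -3, 2}.
Verification: at each break x_0, at least two indices attain the minimum of min_i(a_i + i · x_0).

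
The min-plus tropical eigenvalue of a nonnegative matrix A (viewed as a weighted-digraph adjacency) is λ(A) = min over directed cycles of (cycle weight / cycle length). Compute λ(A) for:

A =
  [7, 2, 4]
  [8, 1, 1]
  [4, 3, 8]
λ(A) = 1

Enumerate directed cycles and compute their means (weight / length). Sample:
  cycle 0 → 0: weight = 7, length = 1, mean = 7/1 ≈ 7.000
  cycle 1 → 1: weight = 1, length = 1, mean = 1/1 ≈ 1.000
  cycle 2 → 2: weight = 8, length = 1, mean = 8/1 ≈ 8.000
  cycle 0 → 1 → 0: weight = 10, length = 2, mean = 10/2 ≈ 5.000
  cycle 0 → 2 → 0: weight = 8, length = 2, mean = 8/2 ≈ 4.000
  cycle 1 → 0 → 1: weight = 10, length = 2, mean = 10/2 ≈ 5.000
Minimum mean = 1.000, attained e.g. along the cycle 1 → 1 with weight 1 and length 1. So λ(A) = 1/1 = 1.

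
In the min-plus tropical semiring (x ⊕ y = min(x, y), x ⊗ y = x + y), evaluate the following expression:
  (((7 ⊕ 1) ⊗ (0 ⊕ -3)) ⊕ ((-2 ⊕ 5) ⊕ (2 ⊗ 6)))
(((7 ⊕ 1) ⊗ (0 ⊕ -3)) ⊕ ((-2 ⊕ 5) ⊕ (2 ⊗ 6))) = -2

Expand innermost to outermost. Recall ⊕ takes the minimum of its arguments and ⊗ takes their sum. Working out the expression (((7 ⊕ 1) ⊗ (0 ⊕ -3)) ⊕ ((-2 ⊕ 5) ⊕ (2 ⊗ 6))) gives -2.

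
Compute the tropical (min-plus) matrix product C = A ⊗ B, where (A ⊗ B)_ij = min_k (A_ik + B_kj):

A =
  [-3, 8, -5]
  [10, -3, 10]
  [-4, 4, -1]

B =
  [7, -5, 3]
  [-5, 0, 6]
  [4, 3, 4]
A ⊗ B =
  [-1, -8, -1]
  [-8, -3, 3]
  [-1, -9, -1]

Apply the min-plus product entry-by-entry:
  C[0][0] = min over k of (A[0][0] + B[0][0] = -3 + 7 = 4, A[0][1] + B[1][0] = 8 + -5 = 3, A[0][2] + B[2][0] = -5 + 4 = -1) = -1 (attained at k = 2)
  C[0][1] = min over k of (A[0][0] + B[0][1] = -3 + -5 = -8, A[0][1] + B[1][1] = 8 + 0 = 8, A[0][2] + B[2][1] = -5 + 3 = -2) = -8 (attained at k = 0)
  C[0][2] = min over k of (A[0][0] + B[0][2] = -3 + 3 = 0, A[0][1] + B[1][2] = 8 + 6 = 14, A[0][2] + B[2][2] = -5 + 4 = -1) = -1 (attained at k = 2)
  C[1][0] = min over k of (A[1][0] + B[0][0] = 10 + 7 = 17, A[1][1] + B[1][0] = -3 + -5 = -8, A[1][2] + B[2][0] = 10 + 4 = 14) = -8 (attained at k = 1)
  C[1][1] = min over k of (A[1][0] + B[0][1] = 10 + -5 = 5, A[1][1] + B[1][1] = -3 + 0 = -3, A[1][2] + B[2][1] = 10 + 3 = 13) = -3 (attained at k = 1)
  C[1][2] = min over k of (A[1][0] + B[0][2] = 10 + 3 = 13, A[1][1] + B[1][2] = -3 + 6 = 3, A[1][2] + B[2][2] = 10 + 4 = 14) = 3 (attained at k = 1)
  C[2][0] = min over k of (A[2][0] + B[0][0] = -4 + 7 = 3, A[2][1] + B[1][0] = 4 + -5 = -1, A[2][2] + B[2][0] = -1 + 4 = 3) = -1 (attained at k = 1)
  C[2][1] = min over k of (A[2][0] + B[0][1] = -4 + -5 = -9, A[2][1] + B[1][1] = 4 + 0 = 4, A[2][2] + B[2][1] = -1 + 3 = 2) = -9 (attained at k = 0)
  C[2][2] = min over k of (A[2][0] + B[0][2] = -4 + 3 = -1, A[2][1] + B[1][2] = 4 + 6 = 10, A[2][2] + B[2][2] = -1 + 4 = 3) = -1 (attained at k = 0)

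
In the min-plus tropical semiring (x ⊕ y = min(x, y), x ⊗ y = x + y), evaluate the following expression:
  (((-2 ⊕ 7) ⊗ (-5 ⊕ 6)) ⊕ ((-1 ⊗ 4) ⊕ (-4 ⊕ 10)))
(((-2 ⊕ 7) ⊗ (-5 ⊕ 6)) ⊕ ((-1 ⊗ 4) ⊕ (-4 ⊕ 10))) = -7

Expand innermost to outermost. Recall ⊕ takes the minimum of its arguments and ⊗ takes their sum. Working out the expression (((-2 ⊕ 7) ⊗ (-5 ⊕ 6)) ⊕ ((-1 ⊗ 4) ⊕ (-4 ⊕ 10))) gives -7.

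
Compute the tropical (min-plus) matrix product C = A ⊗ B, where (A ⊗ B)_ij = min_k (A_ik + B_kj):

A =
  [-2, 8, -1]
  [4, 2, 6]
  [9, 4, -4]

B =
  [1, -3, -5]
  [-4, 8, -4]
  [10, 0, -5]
A ⊗ B =
  [-1, -5, -7]
  [-2, 1, -2]
  [0, -4, -9]

Apply the min-plus product entry-by-entry:
  C[0][0] = min over k of (A[0][0] + B[0][0] = -2 + 1 = -1, A[0][1] + B[1][0] = 8 + -4 = 4, A[0][2] + B[2][0] = -1 + 10 = 9) = -1 (attained at k = 0)
  C[0][1] = min over k of (A[0][0] + B[0][1] = -2 + -3 = -5, A[0][1] + B[1][1] = 8 + 8 = 16, A[0][2] + B[2][1] = -1 + 0 = -1) = -5 (attained at k = 0)
  C[0][2] = min over k of (A[0][0] + B[0][2] = -2 + -5 = -7, A[0][1] + B[1][2] = 8 + -4 = 4, A[0][2] + B[2][2] = -1 + -5 = -6) = -7 (attained at k = 0)
  C[1][0] = min over k of (A[1][0] + B[0][0] = 4 + 1 = 5, A[1][1] + B[1][0] = 2 + -4 = -2, A[1][2] + B[2][0] = 6 + 10 = 16) = -2 (attained at k = 1)
  C[1][1] = min over k of (A[1][0] + B[0][1] = 4 + -3 = 1, A[1][1] + B[1][1] = 2 + 8 = 10, A[1][2] + B[2][1] = 6 + 0 = 6) = 1 (attained at k = 0)
  C[1][2] = min over k of (A[1][0] + B[0][2] = 4 + -5 = -1, A[1][1] + B[1][2] = 2 + -4 = -2, A[1][2] + B[2][2] = 6 + -5 = 1) = -2 (attained at k = 1)
  C[2][0] = min over k of (A[2][0] + B[0][0] = 9 + 1 = 10, A[2][1] + B[1][0] = 4 + -4 = 0, A[2][2] + B[2][0] = -4 + 10 = 6) = 0 (attained at k = 1)
  C[2][1] = min over k of (A[2][0] + B[0][1] = 9 + -3 = 6, A[2][1] + B[1][1] = 4 + 8 = 12, A[2][2] + B[2][1] = -4 + 0 = -4) = -4 (attained at k = 2)
  C[2][2] = min over k of (A[2][0] + B[0][2] = 9 + -5 = 4, A[2][1] + B[1][2] = 4 + -4 = 0, A[2][2] + B[2][2] = -4 + -5 = -9) = -9 (attained at k = 2)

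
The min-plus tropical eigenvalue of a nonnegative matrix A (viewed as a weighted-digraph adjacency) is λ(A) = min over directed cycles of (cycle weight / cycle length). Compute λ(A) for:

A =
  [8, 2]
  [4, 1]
λ(A) = 1

Enumerate directed cycles and compute their means (weight / length). Sample:
  cycle 0 → 0: weight = 8, length = 1, mean = 8/1 ≈ 8.000
  cycle 1 → 1: weight = 1, length = 1, mean = 1/1 ≈ 1.000
  cycle 0 → 1 → 0: weight = 6, length = 2, mean = 6/2 ≈ 3.000
  cycle 1 → 0 → 1: weight = 6, length = 2, mean = 6/2 ≈ 3.000
Minimum mean = 1.000, attained e.g. along the cycle 1 → 1 with weight 1 and length 1. So λ(A) = 1/1 = 1.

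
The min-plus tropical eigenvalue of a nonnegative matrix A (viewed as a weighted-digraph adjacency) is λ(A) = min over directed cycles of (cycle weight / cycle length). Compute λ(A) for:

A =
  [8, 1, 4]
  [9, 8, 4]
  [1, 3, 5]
λ(A) = 2

Enumerate directed cycles and compute their means (weight / length). Sample:
  cycle 0 → 0: weight = 8, length = 1, mean = 8/1 ≈ 8.000
  cycle 1 → 1: weight = 8, length = 1, mean = 8/1 ≈ 8.000
  cycle 2 → 2: weight = 5, length = 1, mean = 5/1 ≈ 5.000
  cycle 0 → 1 → 0: weight = 10, length = 2, mean = 10/2 ≈ 5.000
  cycle 0 → 2 → 0: weight = 5, length = 2, mean = 5/2 ≈ 2.500
  cycle 1 → 0 → 1: weight = 10, length = 2, mean = 10/2 ≈ 5.000
Minimum mean = 2.000, attained e.g. along the cycle 0 → 1 → 2 → 0 with weight 6 and length 3. So λ(A) = 6/3 = 2.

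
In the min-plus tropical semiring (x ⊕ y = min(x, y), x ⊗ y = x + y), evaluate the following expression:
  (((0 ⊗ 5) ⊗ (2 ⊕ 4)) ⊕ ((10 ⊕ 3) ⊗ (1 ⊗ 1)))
(((0 ⊗ 5) ⊗ (2 ⊕ 4)) ⊕ ((10 ⊕ 3) ⊗ (1 ⊗ 1))) = 5

Expand innermost to outermost. Recall ⊕ takes the minimum of its arguments and ⊗ takes their sum. Working out the expression (((0 ⊗ 5) ⊗ (2 ⊕ 4)) ⊕ ((10 ⊕ 3) ⊗ (1 ⊗ 1))) gives 5.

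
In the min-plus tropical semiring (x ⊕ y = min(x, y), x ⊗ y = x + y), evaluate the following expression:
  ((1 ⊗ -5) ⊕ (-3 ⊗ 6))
((1 ⊗ -5) ⊕ (-3 ⊗ 6)) = -4

Expand innermost to outermost. Recall ⊕ takes the minimum of its arguments and ⊗ takes their sum. Working out the expression ((1 ⊗ -5) ⊕ (-3 ⊗ 6)) gives -4.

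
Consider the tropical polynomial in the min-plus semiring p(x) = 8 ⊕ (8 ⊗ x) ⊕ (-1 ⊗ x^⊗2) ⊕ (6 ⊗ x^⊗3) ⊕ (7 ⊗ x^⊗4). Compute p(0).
p(0) = -1

A tropical monomial a ⊗ x^⊗i evaluates to a + i · x. Evaluating each term at x = 0:
  Term 0 contributes 8 + 0 · 0 = 8
  Term 1 contributes 8 + 1 · 0 = 8
  Term 2 contributes -1 + 2 · 0 = -1
  Term 3 contributes 6 + 3 · 0 = 6
  Term 4 contributes 7 + 4 · 0 = 7
p(0) = ⊕ of these = min[8, 8, -1, 6, 7] = -1.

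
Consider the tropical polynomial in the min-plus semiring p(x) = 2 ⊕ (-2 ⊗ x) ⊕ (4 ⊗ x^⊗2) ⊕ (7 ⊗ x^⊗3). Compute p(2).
p(2) = 0

A tropical monomial a ⊗ x^⊗i evaluates to a + i · x. Evaluating each term at x = 2:
  Term 0 contributes 2 + 0 · 2 = 2
  Term 1 contributes -2 + 1 · 2 = 0
  Term 2 contributes 4 + 2 · 2 = 8
  Term 3 contributes 7 + 3 · 2 = 13
p(2) = ⊕ of these = min[2, 0, 8, 13] = 0.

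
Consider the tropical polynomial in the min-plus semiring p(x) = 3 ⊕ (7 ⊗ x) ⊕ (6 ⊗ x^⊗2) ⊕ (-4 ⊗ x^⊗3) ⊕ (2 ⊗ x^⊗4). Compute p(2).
p(2) = 2

A tropical monomial a ⊗ x^⊗i evaluates to a + i · x. Evaluating each term at x = 2:
  Term 0 contributes 3 + 0 · 2 = 3
  Term 1 contributes 7 + 1 · 2 = 9
  Term 2 contributes 6 + 2 · 2 = 10
  Term 3 contributes -4 + 3 · 2 = 2
  Term 4 contributes 2 + 4 · 2 = 10
p(2) = ⊕ of these = min[3, 9, 10, 2, 10] = 2.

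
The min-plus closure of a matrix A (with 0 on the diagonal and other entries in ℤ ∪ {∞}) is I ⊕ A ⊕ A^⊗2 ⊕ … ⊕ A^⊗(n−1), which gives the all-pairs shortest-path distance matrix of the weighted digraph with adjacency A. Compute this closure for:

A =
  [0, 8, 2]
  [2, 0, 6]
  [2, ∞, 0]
Closure =
  [0, 8, 2]
  [2, 0, 4]
  [2, 10, 0]

This is the Floyd-Warshall all-pairs shortest-path computation. For each intermediate vertex k = 0, 1, …, 2, update dist[i][j] ← min(dist[i][j], dist[i][k] + dist[k][j]). The final matrix gives, for each (i, j), the minimum total weight of any directed path from i to j (possibly empty when i = j).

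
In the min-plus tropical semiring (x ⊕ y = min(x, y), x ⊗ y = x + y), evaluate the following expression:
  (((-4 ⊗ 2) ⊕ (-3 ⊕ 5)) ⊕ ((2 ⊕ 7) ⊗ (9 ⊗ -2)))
(((-4 ⊗ 2) ⊕ (-3 ⊕ 5)) ⊕ ((2 ⊕ 7) ⊗ (9 ⊗ -2))) = -3

Expand innermost to outermost. Recall ⊕ takes the minimum of its arguments and ⊗ takes their sum. Working out the expression (((-4 ⊗ 2) ⊕ (-3 ⊕ 5)) ⊕ ((2 ⊕ 7) ⊗ (9 ⊗ -2))) gives -3.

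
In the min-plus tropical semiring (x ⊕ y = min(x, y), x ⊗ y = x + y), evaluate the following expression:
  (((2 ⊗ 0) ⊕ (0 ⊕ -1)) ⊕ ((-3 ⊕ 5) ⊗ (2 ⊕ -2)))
(((2 ⊗ 0) ⊕ (0 ⊕ -1)) ⊕ ((-3 ⊕ 5) ⊗ (2 ⊕ -2))) = -5

Expand innermost to outermost. Recall ⊕ takes the minimum of its arguments and ⊗ takes their sum. Working out the expression (((2 ⊗ 0) ⊕ (0 ⊕ -1)) ⊕ ((-3 ⊕ 5) ⊗ (2 ⊕ -2))) gives -5.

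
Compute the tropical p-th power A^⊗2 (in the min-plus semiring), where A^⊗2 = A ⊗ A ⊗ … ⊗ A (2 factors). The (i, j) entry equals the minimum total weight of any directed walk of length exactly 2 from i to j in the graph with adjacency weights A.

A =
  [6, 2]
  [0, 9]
A^⊗2 =
  [2, 8]
  [6, 2]

Each entry (A^⊗2)_ij equals the minimum over all length-2 walks i = v_0 → v_1 → … → v_2 = j of Σ_t A[v_t][v_{t+1}]. For example, for (i, j) = (0, 1) we minimise over 2 possible intermediate vertex sequences; the minimum is 8, attained along the walk 0 → 0 → 1.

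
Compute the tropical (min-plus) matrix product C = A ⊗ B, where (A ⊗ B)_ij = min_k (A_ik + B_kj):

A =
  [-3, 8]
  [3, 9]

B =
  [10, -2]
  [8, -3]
A ⊗ B =
  [7, -5]
  [13, 1]

Apply the min-plus product entry-by-entry:
  C[0][0] = min over k of (A[0][0] + B[0][0] = -3 + 10 = 7, A[0][1] + B[1][0] = 8 + 8 = 16) = 7 (attained at k = 0)
  C[0][1] = min over k of (A[0][0] + B[0][1] = -3 + -2 = -5, A[0][1] + B[1][1] = 8 + -3 = 5) = -5 (attained at k = 0)
  C[1][0] = min over k of (A[1][0] + B[0][0] = 3 + 10 = 13, A[1][1] + B[1][0] = 9 + 8 = 17) = 13 (attained at k = 0)
  C[1][1] = min over k of (A[1][0] + B[0][1] = 3 + -2 = 1, A[1][1] + B[1][1] = 9 + -3 = 6) = 1 (attained at k = 0)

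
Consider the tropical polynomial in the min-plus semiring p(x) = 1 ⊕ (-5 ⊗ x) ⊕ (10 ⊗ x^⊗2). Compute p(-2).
p(-2) = -7

A tropical monomial a ⊗ x^⊗i evaluates to a + i · x. Evaluating each term at x = -2:
  Term 0 contributes 1 + 0 · -2 = 1
  Term 1 contributes -5 + 1 · -2 = -7
  Term 2 contributes 10 + 2 · -2 = 6
p(-2) = ⊕ of these = min[1, -7, 6] = -7.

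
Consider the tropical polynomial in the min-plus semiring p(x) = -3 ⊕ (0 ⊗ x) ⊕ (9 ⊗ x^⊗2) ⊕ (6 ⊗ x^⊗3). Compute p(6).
p(6) = -3

A tropical monomial a ⊗ x^⊗i evaluates to a + i · x. Evaluating each term at x = 6:
  Term 0 contributes -3 + 0 · 6 = -3
  Term 1 contributes 0 + 1 · 6 = 6
  Term 2 contributes 9 + 2 · 6 = 21
  Term 3 contributes 6 + 3 · 6 = 24
p(6) = ⊕ of these = min[-3, 6, 21, 24] = -3.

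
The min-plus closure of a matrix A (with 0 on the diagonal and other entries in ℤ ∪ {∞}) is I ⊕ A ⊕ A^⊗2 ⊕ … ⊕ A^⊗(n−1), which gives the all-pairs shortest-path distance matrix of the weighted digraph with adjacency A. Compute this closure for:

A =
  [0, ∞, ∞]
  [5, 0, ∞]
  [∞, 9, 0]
Closure =
  [0, ∞, ∞]
  [5, 0, ∞]
  [14, 9, 0]

This is the Floyd-Warshall all-pairs shortest-path computation. For each intermediate vertex k = 0, 1, …, 2, update dist[i][j] ← min(dist[i][j], dist[i][k] + dist[k][j]). The final matrix gives, for each (i, j), the minimum total weight of any directed path from i to j (possibly empty when i = j).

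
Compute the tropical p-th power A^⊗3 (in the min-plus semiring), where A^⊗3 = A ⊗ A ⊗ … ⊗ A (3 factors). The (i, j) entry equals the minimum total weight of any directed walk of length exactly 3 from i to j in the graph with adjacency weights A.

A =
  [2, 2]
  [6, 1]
A^⊗3 =
  [6, 4]
  [8, 3]

Each entry (A^⊗3)_ij equals the minimum over all length-3 walks i = v_0 → v_1 → … → v_3 = j of Σ_t A[v_t][v_{t+1}]. For example, for (i, j) = (0, 1) we minimise over 4 possible intermediate vertex sequences; the minimum is 4, attained along the walk 0 → 1 → 1 → 1.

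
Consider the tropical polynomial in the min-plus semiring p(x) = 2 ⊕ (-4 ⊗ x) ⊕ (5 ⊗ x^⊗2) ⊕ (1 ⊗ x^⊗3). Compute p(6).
p(6) = 2

A tropical monomial a ⊗ x^⊗i evaluates to a + i · x. Evaluating each term at x = 6:
  Term 0 contributes 2 + 0 · 6 = 2
  Term 1 contributes -4 + 1 · 6 = 2
  Term 2 contributes 5 + 2 · 6 = 17
  Term 3 contributes 1 + 3 · 6 = 19
p(6) = ⊕ of these = min[2, 2, 17, 19] = 2.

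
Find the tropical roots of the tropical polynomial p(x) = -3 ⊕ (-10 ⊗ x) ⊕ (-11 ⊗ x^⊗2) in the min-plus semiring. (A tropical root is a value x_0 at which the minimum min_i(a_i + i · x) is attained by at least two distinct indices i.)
Roots: {1, 7}

Each tropical root is a break point of the lower envelope of the lines y = a_i + i · x (there are 3 lines, with slopes 0, 1, ..., 2). Only the lines that attain the minimum somewhere contribute to roots; other lines are dominated. Here the surviving (envelope) indices are i = 2, i = 1, i = 0.
Intersections between consecutive envelope lines give the roots: for adjacent envelope indices i < j the intersection is x = (a_i − a_j) / (j − i). Reading off the sorted break points: {1, 7}.
Verification: at each break x_0, at least two indices attain the minimum of min_i(a_i + i · x_0).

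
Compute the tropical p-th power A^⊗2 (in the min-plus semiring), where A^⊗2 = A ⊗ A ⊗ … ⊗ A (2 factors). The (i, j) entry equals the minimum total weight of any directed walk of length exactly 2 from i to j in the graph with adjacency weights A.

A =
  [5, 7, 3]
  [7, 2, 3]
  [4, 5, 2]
A^⊗2 =
  [7, 8, 5]
  [7, 4, 5]
  [6, 7, 4]

Each entry (A^⊗2)_ij equals the minimum over all length-2 walks i = v_0 → v_1 → … → v_2 = j of Σ_t A[v_t][v_{t+1}]. For example, for (i, j) = (0, 2) we minimise over 3 possible intermediate vertex sequences; the minimum is 5, attained along the walk 0 → 2 → 2.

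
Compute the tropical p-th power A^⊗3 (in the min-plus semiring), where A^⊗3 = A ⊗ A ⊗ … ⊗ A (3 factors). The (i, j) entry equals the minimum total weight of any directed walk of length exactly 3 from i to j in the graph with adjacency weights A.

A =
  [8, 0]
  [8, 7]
A^⊗3 =
  [15, 8]
  [16, 15]

Each entry (A^⊗3)_ij equals the minimum over all length-3 walks i = v_0 → v_1 → … → v_3 = j of Σ_t A[v_t][v_{t+1}]. For example, for (i, j) = (0, 1) we minimise over 4 possible intermediate vertex sequences; the minimum is 8, attained along the walk 0 → 1 → 0 → 1.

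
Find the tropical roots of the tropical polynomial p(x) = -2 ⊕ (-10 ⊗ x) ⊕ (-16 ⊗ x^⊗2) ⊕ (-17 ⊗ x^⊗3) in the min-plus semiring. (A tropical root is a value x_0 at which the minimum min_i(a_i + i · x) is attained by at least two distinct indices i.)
Roots: {1, 6, 8}

Each tropical root is a break point of the lower envelope of the lines y = a_i + i · x (there are 4 lines, with slopes 0, 1, ..., 3). Only the lines that attain the minimum somewhere contribute to roots; other lines are dominated. Here the surviving (envelope) indices are i = 3, i = 2, i = 1, i = 0.
Intersections between consecutive envelope lines give the roots: for adjacent envelope indices i < j the intersection is x = (a_i − a_j) / (j − i). Reading off the sorted break points: {1, 6, 8}.
Verification: at each break x_0, at least two indices attain the minimum of min_i(a_i + i · x_0).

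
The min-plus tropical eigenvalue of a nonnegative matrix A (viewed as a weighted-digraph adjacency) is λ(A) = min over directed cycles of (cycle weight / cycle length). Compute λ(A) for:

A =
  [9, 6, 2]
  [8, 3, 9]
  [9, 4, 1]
λ(A) = 1

Enumerate directed cycles and compute their means (weight / length). Sample:
  cycle 0 → 0: weight = 9, length = 1, mean = 9/1 ≈ 9.000
  cycle 1 → 1: weight = 3, length = 1, mean = 3/1 ≈ 3.000
  cycle 2 → 2: weight = 1, length = 1, mean = 1/1 ≈ 1.000
  cycle 0 → 1 → 0: weight = 14, length = 2, mean = 14/2 ≈ 7.000
  cycle 0 → 2 → 0: weight = 11, length = 2, mean = 11/2 ≈ 5.500
  cycle 1 → 0 → 1: weight = 14, length = 2, mean = 14/2 ≈ 7.000
Minimum mean = 1.000, attained e.g. along the cycle 2 → 2 with weight 1 and length 1. So λ(A) = 1/1 = 1.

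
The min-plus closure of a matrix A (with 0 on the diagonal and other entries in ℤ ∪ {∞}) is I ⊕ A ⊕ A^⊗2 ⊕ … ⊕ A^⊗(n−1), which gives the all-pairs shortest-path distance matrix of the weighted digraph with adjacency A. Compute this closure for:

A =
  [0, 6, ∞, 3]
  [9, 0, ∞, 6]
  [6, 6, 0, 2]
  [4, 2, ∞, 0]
Closure =
  [0, 5, ∞, 3]
  [9, 0, ∞, 6]
  [6, 4, 0, 2]
  [4, 2, ∞, 0]

This is the Floyd-Warshall all-pairs shortest-path computation. For each intermediate vertex k = 0, 1, …, 3, update dist[i][j] ← min(dist[i][j], dist[i][k] + dist[k][j]). The final matrix gives, for each (i, j), the minimum total weight of any directed path from i to j (possibly empty when i = j).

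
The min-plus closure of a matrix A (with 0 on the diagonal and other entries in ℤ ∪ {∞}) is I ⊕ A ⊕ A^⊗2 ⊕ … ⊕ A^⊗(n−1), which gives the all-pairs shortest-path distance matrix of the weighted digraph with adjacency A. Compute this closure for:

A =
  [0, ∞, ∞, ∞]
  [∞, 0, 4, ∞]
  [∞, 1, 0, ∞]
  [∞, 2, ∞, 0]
Closure =
  [0, ∞, ∞, ∞]
  [∞, 0, 4, ∞]
  [∞, 1, 0, ∞]
  [∞, 2, 6, 0]

This is the Floyd-Warshall all-pairs shortest-path computation. For each intermediate vertex k = 0, 1, …, 3, update dist[i][j] ← min(dist[i][j], dist[i][k] + dist[k][j]). The final matrix gives, for each (i, j), the minimum total weight of any directed path from i to j (possibly empty when i = j).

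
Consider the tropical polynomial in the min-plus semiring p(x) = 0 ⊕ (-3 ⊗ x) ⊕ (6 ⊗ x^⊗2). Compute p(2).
p(2) = -1

A tropical monomial a ⊗ x^⊗i evaluates to a + i · x. Evaluating each term at x = 2:
  Term 0 contributes 0 + 0 · 2 = 0
  Term 1 contributes -3 + 1 · 2 = -1
  Term 2 contributes 6 + 2 · 2 = 10
p(2) = ⊕ of these = min[0, -1, 10] = -1.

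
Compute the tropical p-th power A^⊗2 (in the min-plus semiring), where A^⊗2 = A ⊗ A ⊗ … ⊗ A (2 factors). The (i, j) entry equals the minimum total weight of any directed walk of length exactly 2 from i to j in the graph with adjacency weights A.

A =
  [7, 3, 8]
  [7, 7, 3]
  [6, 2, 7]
A^⊗2 =
  [10, 10, 6]
  [9, 5, 10]
  [9, 9, 5]

Each entry (A^⊗2)_ij equals the minimum over all length-2 walks i = v_0 → v_1 → … → v_2 = j of Σ_t A[v_t][v_{t+1}]. For example, for (i, j) = (0, 2) we minimise over 3 possible intermediate vertex sequences; the minimum is 6, attained along the walk 0 → 1 → 2.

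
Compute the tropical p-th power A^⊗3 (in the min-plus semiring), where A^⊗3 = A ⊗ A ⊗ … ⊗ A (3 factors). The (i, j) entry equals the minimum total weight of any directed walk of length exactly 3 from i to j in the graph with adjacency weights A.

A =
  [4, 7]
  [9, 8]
A^⊗3 =
  [12, 15]
  [17, 20]

Each entry (A^⊗3)_ij equals the minimum over all length-3 walks i = v_0 → v_1 → … → v_3 = j of Σ_t A[v_t][v_{t+1}]. For example, for (i, j) = (0, 1) we minimise over 4 possible intermediate vertex sequences; the minimum is 15, attained along the walk 0 → 0 → 0 → 1.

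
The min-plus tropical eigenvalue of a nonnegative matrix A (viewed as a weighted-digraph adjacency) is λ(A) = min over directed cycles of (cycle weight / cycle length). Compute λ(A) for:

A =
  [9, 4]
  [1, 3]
λ(A) = 5/2

Enumerate directed cycles and compute their means (weight / length). Sample:
  cycle 0 → 0: weight = 9, length = 1, mean = 9/1 ≈ 9.000
  cycle 1 → 1: weight = 3, length = 1, mean = 3/1 ≈ 3.000
  cycle 0 → 1 → 0: weight = 5, length = 2, mean = 5/2 ≈ 2.500
  cycle 1 → 0 → 1: weight = 5, length = 2, mean = 5/2 ≈ 2.500
Minimum mean = 2.500, attained e.g. along the cycle 0 → 1 → 0 with weight 5 and length 2. So λ(A) = 5/2 = 5/2.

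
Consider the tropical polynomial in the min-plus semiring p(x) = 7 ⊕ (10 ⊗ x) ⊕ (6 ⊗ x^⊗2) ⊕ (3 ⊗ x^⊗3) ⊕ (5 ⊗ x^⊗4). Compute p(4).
p(4) = 7

A tropical monomial a ⊗ x^⊗i evaluates to a + i · x. Evaluating each term at x = 4:
  Term 0 contributes 7 + 0 · 4 = 7
  Term 1 contributes 10 + 1 · 4 = 14
  Term 2 contributes 6 + 2 · 4 = 14
  Term 3 contributes 3 + 3 · 4 = 15
  Term 4 contributes 5 + 4 · 4 = 21
p(4) = ⊕ of these = min[7, 14, 14, 15, 21] = 7.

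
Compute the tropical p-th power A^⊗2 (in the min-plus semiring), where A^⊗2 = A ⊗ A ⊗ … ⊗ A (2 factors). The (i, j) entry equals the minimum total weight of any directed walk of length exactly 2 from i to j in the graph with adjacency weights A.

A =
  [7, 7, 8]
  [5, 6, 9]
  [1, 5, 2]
A^⊗2 =
  [9, 13, 10]
  [10, 12, 11]
  [3, 7, 4]

Each entry (A^⊗2)_ij equals the minimum over all length-2 walks i = v_0 → v_1 → … → v_2 = j of Σ_t A[v_t][v_{t+1}]. For example, for (i, j) = (0, 2) we minimise over 3 possible intermediate vertex sequences; the minimum is 10, attained along the walk 0 → 2 → 2.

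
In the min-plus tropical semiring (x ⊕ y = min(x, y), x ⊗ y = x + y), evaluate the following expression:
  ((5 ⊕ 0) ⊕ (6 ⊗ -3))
((5 ⊕ 0) ⊕ (6 ⊗ -3)) = 0

Expand innermost to outermost. Recall ⊕ takes the minimum of its arguments and ⊗ takes their sum. Working out the expression ((5 ⊕ 0) ⊕ (6 ⊗ -3)) gives 0.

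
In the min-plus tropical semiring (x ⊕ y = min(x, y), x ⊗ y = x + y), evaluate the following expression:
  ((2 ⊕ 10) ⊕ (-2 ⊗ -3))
((2 ⊕ 10) ⊕ (-2 ⊗ -3)) = -5

Expand innermost to outermost. Recall ⊕ takes the minimum of its arguments and ⊗ takes their sum. Working out the expression ((2 ⊕ 10) ⊕ (-2 ⊗ -3)) gives -5.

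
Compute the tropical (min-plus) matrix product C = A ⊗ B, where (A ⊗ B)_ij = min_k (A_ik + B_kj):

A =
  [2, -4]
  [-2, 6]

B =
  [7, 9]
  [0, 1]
A ⊗ B =
  [-4, -3]
  [5, 7]

Apply the min-plus product entry-by-entry:
  C[0][0] = min over k of (A[0][0] + B[0][0] = 2 + 7 = 9, A[0][1] + B[1][0] = -4 + 0 = -4) = -4 (attained at k = 1)
  C[0][1] = min over k of (A[0][0] + B[0][1] = 2 + 9 = 11, A[0][1] + B[1][1] = -4 + 1 = -3) = -3 (attained at k = 1)
  C[1][0] = min over k of (A[1][0] + B[0][0] = -2 + 7 = 5, A[1][1] + B[1][0] = 6 + 0 = 6) = 5 (attained at k = 0)
  C[1][1] = min over k of (A[1][0] + B[0][1] = -2 + 9 = 7, A[1][1] + B[1][1] = 6 + 1 = 7) = 7 (attained at k = 0)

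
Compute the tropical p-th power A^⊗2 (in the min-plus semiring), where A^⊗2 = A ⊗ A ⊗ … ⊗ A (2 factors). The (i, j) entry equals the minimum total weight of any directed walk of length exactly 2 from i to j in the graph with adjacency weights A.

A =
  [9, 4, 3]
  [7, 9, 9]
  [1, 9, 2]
A^⊗2 =
  [4, 12, 5]
  [10, 11, 10]
  [3, 5, 4]

Each entry (A^⊗2)_ij equals the minimum over all length-2 walks i = v_0 → v_1 → … → v_2 = j of Σ_t A[v_t][v_{t+1}]. For example, for (i, j) = (0, 2) we minimise over 3 possible intermediate vertex sequences; the minimum is 5, attained along the walk 0 → 2 → 2.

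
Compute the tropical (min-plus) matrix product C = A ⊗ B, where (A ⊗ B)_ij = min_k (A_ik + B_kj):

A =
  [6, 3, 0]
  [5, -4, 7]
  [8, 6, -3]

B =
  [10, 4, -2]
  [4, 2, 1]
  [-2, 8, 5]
A ⊗ B =
  [-2, 5, 4]
  [0, -2, -3]
  [-5, 5, 2]

Apply the min-plus product entry-by-entry:
  C[0][0] = min over k of (A[0][0] + B[0][0] = 6 + 10 = 16, A[0][1] + B[1][0] = 3 + 4 = 7, A[0][2] + B[2][0] = 0 + -2 = -2) = -2 (attained at k = 2)
  C[0][1] = min over k of (A[0][0] + B[0][1] = 6 + 4 = 10, A[0][1] + B[1][1] = 3 + 2 = 5, A[0][2] + B[2][1] = 0 + 8 = 8) = 5 (attained at k = 1)
  C[0][2] = min over k of (A[0][0] + B[0][2] = 6 + -2 = 4, A[0][1] + B[1][2] = 3 + 1 = 4, A[0][2] + B[2][2] = 0 + 5 = 5) = 4 (attained at k = 0)
  C[1][0] = min over k of (A[1][0] + B[0][0] = 5 + 10 = 15, A[1][1] + B[1][0] = -4 + 4 = 0, A[1][2] + B[2][0] = 7 + -2 = 5) = 0 (attained at k = 1)
  C[1][1] = min over k of (A[1][0] + B[0][1] = 5 + 4 = 9, A[1][1] + B[1][1] = -4 + 2 = -2, A[1][2] + B[2][1] = 7 + 8 = 15) = -2 (attained at k = 1)
  C[1][2] = min over k of (A[1][0] + B[0][2] = 5 + -2 = 3, A[1][1] + B[1][2] = -4 + 1 = -3, A[1][2] + B[2][2] = 7 + 5 = 12) = -3 (attained at k = 1)
  C[2][0] = min over k of (A[2][0] + B[0][0] = 8 + 10 = 18, A[2][1] + B[1][0] = 6 + 4 = 10, A[2][2] + B[2][0] = -3 + -2 = -5) = -5 (attained at k = 2)
  C[2][1] = min over k of (A[2][0] + B[0][1] = 8 + 4 = 12, A[2][1] + B[1][1] = 6 + 2 = 8, A[2][2] + B[2][1] = -3 + 8 = 5) = 5 (attained at k = 2)
  C[2][2] = min over k of (A[2][0] + B[0][2] = 8 + -2 = 6, A[2][1] + B[1][2] = 6 + 1 = 7, A[2][2] + B[2][2] = -3 + 5 = 2) = 2 (attained at k = 2)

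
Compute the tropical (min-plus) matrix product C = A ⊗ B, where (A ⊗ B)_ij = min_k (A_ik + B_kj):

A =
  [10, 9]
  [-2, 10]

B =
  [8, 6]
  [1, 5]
A ⊗ B =
  [10, 14]
  [6, 4]

Apply the min-plus product entry-by-entry:
  C[0][0] = min over k of (A[0][0] + B[0][0] = 10 + 8 = 18, A[0][1] + B[1][0] = 9 + 1 = 10) = 10 (attained at k = 1)
  C[0][1] = min over k of (A[0][0] + B[0][1] = 10 + 6 = 16, A[0][1] + B[1][1] = 9 + 5 = 14) = 14 (attained at k = 1)
  C[1][0] = min over k of (A[1][0] + B[0][0] = -2 + 8 = 6, A[1][1] + B[1][0] = 10 + 1 = 11) = 6 (attained at k = 0)
  C[1][1] = min over k of (A[1][0] + B[0][1] = -2 + 6 = 4, A[1][1] + B[1][1] = 10 + 5 = 15) = 4 (attained at k = 0)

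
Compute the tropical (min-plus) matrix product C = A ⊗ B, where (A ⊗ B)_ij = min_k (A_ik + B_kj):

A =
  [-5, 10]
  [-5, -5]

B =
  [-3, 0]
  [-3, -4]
A ⊗ B =
  [-8, -5]
  [-8, -9]

Apply the min-plus product entry-by-entry:
  C[0][0] = min over k of (A[0][0] + B[0][0] = -5 + -3 = -8, A[0][1] + B[1][0] = 10 + -3 = 7) = -8 (attained at k = 0)
  C[0][1] = min over k of (A[0][0] + B[0][1] = -5 + 0 = -5, A[0][1] + B[1][1] = 10 + -4 = 6) = -5 (attained at k = 0)
  C[1][0] = min over k of (A[1][0] + B[0][0] = -5 + -3 = -8, A[1][1] + B[1][0] = -5 + -3 = -8) = -8 (attained at k = 0)
  C[1][1] = min over k of (A[1][0] + B[0][1] = -5 + 0 = -5, A[1][1] + B[1][1] = -5 + -4 = -9) = -9 (attained at k = 1)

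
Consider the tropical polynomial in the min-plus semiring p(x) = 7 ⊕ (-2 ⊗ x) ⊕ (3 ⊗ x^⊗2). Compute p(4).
p(4) = 2

A tropical monomial a ⊗ x^⊗i evaluates to a + i · x. Evaluating each term at x = 4:
  Term 0 contributes 7 + 0 · 4 = 7
  Term 1 contributes -2 + 1 · 4 = 2
  Term 2 contributes 3 + 2 · 4 = 11
p(4) = ⊕ of these = min[7, 2, 11] = 2.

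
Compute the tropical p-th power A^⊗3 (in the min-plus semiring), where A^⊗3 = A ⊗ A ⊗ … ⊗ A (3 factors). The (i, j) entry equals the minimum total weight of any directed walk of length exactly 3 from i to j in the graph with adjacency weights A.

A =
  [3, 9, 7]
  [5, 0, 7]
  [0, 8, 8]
A^⊗3 =
  [9, 9, 13]
  [5, 0, 7]
  [6, 8, 10]

Each entry (A^⊗3)_ij equals the minimum over all length-3 walks i = v_0 → v_1 → … → v_3 = j of Σ_t A[v_t][v_{t+1}]. For example, for (i, j) = (0, 2) we minimise over 9 possible intermediate vertex sequences; the minimum is 13, attained along the walk 0 → 0 → 0 → 2.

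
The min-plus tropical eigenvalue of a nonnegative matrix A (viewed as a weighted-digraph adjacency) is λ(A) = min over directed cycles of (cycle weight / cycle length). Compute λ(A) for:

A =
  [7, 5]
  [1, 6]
λ(A) = 3

Enumerate directed cycles and compute their means (weight / length). Sample:
  cycle 0 → 0: weight = 7, length = 1, mean = 7/1 ≈ 7.000
  cycle 1 → 1: weight = 6, length = 1, mean = 6/1 ≈ 6.000
  cycle 0 → 1 → 0: weight = 6, length = 2, mean = 6/2 ≈ 3.000
  cycle 1 → 0 → 1: weight = 6, length = 2, mean = 6/2 ≈ 3.000
Minimum mean = 3.000, attained e.g. along the cycle 0 → 1 → 0 with weight 6 and length 2. So λ(A) = 6/2 = 3.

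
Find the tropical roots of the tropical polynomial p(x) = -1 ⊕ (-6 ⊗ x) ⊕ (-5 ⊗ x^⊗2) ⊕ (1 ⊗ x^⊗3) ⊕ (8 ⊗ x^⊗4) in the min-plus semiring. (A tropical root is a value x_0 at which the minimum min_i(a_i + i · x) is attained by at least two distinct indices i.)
Roots: {-7, -6, -1, 5}

Each tropical root is a break point of the lower envelope of the lines y = a_i + i · x (there are 5 lines, with slopes 0, 1, ..., 4). Only the lines that attain the minimum somewhere contribute to roots; other lines are dominated. Here the surviving (envelope) indices are i = 4, i = 3, i = 2, i = 1, i = 0.
Intersections between consecutive envelope lines give the roots: for adjacent envelope indices i < j the intersection is x = (a_i − a_j) / (j − i). Reading off the sorted break points: {-7, -6, -1, 5}.
Verification: at each break x_0, at least two indices attain the minimum of min_i(a_i + i · x_0).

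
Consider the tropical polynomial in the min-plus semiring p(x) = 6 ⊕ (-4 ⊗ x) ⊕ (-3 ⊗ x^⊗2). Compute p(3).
p(3) = -1

A tropical monomial a ⊗ x^⊗i evaluates to a + i · x. Evaluating each term at x = 3:
  Term 0 contributes 6 + 0 · 3 = 6
  Term 1 contributes -4 + 1 · 3 = -1
  Term 2 contributes -3 + 2 · 3 = 3
p(3) = ⊕ of these = min[6, -1, 3] = -1.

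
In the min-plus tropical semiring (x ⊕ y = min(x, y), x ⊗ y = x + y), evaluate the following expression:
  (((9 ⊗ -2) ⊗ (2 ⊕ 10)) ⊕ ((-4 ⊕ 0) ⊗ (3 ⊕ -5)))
(((9 ⊗ -2) ⊗ (2 ⊕ 10)) ⊕ ((-4 ⊕ 0) ⊗ (3 ⊕ -5))) = -9

Expand innermost to outermost. Recall ⊕ takes the minimum of its arguments and ⊗ takes their sum. Working out the expression (((9 ⊗ -2) ⊗ (2 ⊕ 10)) ⊕ ((-4 ⊕ 0) ⊗ (3 ⊕ -5))) gives -9.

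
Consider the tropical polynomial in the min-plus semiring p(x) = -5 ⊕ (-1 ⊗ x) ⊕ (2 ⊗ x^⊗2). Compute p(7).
p(7) = -5

A tropical monomial a ⊗ x^⊗i evaluates to a + i · x. Evaluating each term at x = 7:
  Term 0 contributes -5 + 0 · 7 = -5
  Term 1 contributes -1 + 1 · 7 = 6
  Term 2 contributes 2 + 2 · 7 = 16
p(7) = ⊕ of these = min[-5, 6, 16] = -5.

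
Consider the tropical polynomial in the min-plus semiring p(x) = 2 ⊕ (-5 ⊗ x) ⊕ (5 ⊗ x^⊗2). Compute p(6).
p(6) = 1

A tropical monomial a ⊗ x^⊗i evaluates to a + i · x. Evaluating each term at x = 6:
  Term 0 contributes 2 + 0 · 6 = 2
  Term 1 contributes -5 + 1 · 6 = 1
  Term 2 contributes 5 + 2 · 6 = 17
p(6) = ⊕ of these = min[2, 1, 17] = 1.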